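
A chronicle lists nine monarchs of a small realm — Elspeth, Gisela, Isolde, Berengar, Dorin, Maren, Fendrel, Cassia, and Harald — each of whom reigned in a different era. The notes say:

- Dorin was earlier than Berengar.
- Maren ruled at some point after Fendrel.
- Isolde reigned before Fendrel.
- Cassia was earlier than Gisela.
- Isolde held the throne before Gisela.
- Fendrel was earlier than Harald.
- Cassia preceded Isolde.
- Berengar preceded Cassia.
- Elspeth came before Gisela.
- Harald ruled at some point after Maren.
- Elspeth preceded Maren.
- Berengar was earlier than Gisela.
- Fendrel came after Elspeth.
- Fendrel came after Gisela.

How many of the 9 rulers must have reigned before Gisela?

5

Directly stated before Gisela: Berengar, Cassia, Elspeth, and Isolde.
Dorin reaches Gisela via Dorin → Berengar → Gisela.
No chain forces Maren (or any of the others) ahead of Gisela.
That's Berengar, Cassia, Dorin, Elspeth, and Isolde — 5 in all.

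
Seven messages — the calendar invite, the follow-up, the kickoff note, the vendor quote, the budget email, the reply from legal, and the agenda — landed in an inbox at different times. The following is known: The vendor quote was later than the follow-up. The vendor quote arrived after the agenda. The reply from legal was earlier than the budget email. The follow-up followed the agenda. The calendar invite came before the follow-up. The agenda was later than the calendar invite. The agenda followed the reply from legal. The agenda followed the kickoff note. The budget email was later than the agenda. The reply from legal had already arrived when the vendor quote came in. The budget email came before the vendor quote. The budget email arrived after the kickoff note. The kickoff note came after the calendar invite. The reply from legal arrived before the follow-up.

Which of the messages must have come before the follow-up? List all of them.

Directly stated before the follow-up: the agenda, the calendar invite, and the reply from legal.
The kickoff note reaches the follow-up via the kickoff note → the agenda → the follow-up.
No chain forces the budget email (or any of the others) ahead of the follow-up.

the agenda, the calendar invite, the kickoff note, the reply from legal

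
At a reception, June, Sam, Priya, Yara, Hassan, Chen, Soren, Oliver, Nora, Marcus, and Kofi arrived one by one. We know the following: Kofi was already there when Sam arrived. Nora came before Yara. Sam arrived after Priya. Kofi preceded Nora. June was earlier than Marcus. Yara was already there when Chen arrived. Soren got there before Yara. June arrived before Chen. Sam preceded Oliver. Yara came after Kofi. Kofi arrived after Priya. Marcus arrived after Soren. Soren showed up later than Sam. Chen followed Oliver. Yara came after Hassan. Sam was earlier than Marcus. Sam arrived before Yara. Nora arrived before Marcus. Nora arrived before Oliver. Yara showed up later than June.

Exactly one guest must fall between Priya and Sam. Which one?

Kofi

Tracing the constraints gives Priya → Kofi → Sam, so Kofi sits after Priya and before Sam.
No other guest is forced both after Priya and before Sam.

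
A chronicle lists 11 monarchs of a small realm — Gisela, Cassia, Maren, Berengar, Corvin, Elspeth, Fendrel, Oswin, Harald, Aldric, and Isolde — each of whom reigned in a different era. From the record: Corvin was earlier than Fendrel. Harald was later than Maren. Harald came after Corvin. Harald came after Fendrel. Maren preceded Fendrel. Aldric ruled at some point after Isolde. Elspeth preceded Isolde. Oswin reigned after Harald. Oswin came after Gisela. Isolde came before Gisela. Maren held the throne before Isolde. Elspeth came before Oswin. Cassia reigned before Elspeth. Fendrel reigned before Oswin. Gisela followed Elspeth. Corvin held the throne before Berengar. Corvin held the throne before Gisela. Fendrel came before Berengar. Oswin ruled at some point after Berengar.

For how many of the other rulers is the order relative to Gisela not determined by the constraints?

4

Forced before Gisela: Cassia, Corvin, Elspeth, Isolde, and Maren; forced after Gisela: Oswin.
That leaves Aldric, Berengar, Fendrel, and Harald with no forced order relative to Gisela — 4.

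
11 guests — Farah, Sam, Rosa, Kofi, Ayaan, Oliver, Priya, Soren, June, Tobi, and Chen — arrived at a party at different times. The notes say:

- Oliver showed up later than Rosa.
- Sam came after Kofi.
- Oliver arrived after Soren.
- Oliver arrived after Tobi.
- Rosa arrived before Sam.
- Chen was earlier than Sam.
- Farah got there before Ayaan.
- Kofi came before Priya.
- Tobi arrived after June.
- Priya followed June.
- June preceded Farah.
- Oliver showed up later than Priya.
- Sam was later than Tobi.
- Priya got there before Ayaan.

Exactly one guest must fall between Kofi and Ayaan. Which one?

Priya

Tracing the constraints gives Kofi → Priya → Ayaan, so Priya sits after Kofi and before Ayaan.
No other guest is forced both after Kofi and before Ayaan.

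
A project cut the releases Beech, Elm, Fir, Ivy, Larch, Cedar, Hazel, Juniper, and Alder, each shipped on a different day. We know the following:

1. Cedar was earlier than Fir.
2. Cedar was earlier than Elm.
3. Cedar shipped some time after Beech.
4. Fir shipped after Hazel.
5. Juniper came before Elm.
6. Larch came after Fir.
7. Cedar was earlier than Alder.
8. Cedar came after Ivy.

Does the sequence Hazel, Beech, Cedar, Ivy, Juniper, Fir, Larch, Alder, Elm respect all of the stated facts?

no

The constraints require Ivy before Cedar, but in the proposed sequence Cedar appears ahead of Ivy. That one violation is enough.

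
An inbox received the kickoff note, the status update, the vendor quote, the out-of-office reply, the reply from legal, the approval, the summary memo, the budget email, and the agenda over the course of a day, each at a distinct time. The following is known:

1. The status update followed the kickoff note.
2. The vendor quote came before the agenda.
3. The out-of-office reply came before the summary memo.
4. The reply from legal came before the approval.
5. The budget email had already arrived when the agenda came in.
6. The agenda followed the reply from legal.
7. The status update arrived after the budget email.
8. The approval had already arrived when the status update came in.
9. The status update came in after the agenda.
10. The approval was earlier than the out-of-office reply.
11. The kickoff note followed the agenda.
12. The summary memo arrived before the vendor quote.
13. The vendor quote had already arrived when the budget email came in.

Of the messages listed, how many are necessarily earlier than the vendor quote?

4

Directly stated before the vendor quote: the summary memo.
The approval reaches the vendor quote via the approval → the out-of-office reply → the summary memo → the vendor quote.
The out-of-office reply reaches the vendor quote via the out-of-office reply → the summary memo → the vendor quote.
The reply from legal reaches the vendor quote via the reply from legal → the approval → the out-of-office reply → the summary memo → the vendor quote.
No chain forces the agenda (or any of the others) ahead of the vendor quote.
That's the approval, the out-of-office reply, the reply from legal, and the summary memo — 4 in all.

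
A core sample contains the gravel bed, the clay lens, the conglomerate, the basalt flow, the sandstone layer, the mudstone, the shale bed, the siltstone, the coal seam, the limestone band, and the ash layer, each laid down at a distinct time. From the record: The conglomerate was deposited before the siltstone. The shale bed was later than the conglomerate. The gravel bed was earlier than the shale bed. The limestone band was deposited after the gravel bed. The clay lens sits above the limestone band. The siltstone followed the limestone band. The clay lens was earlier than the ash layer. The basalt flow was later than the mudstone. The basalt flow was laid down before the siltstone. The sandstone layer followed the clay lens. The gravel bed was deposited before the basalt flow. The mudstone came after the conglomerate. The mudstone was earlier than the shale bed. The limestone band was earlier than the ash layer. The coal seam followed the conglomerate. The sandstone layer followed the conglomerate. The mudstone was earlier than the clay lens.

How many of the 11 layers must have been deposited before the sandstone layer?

Directly stated before the sandstone layer: the clay lens and the conglomerate.
The gravel bed reaches the sandstone layer via the gravel bed → the limestone band → the clay lens → the sandstone layer.
The limestone band reaches the sandstone layer via the limestone band → the clay lens → the sandstone layer.
The mudstone reaches the sandstone layer via the mudstone → the clay lens → the sandstone layer.
That's the clay lens, the conglomerate, the gravel bed, the limestone band, and the mudstone — 5 in all.

5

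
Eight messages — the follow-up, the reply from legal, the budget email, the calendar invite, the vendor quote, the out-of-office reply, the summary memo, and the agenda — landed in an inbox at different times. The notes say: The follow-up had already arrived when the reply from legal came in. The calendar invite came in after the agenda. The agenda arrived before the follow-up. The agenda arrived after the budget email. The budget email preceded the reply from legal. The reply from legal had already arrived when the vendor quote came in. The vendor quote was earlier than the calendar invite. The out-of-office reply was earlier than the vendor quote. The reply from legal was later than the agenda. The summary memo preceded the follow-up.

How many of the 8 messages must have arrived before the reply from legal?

Directly stated before the reply from legal: the agenda, the budget email, and the follow-up.
The summary memo reaches the reply from legal via the summary memo → the follow-up → the reply from legal.
That's the agenda, the budget email, the follow-up, and the summary memo — 4 in all.

4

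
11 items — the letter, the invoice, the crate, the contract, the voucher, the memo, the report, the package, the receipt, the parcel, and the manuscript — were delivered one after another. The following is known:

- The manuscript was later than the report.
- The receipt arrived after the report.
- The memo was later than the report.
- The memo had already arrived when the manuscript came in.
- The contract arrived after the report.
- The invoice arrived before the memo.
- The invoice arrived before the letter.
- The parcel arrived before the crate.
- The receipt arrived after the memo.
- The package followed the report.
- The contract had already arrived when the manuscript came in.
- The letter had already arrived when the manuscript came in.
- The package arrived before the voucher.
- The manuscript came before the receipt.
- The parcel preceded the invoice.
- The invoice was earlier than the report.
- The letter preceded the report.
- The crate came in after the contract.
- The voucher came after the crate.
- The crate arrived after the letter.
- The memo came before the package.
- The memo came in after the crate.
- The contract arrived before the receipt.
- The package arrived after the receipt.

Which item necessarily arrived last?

Every other item has a chain of constraints placing it before the voucher, so the voucher is last.

the voucher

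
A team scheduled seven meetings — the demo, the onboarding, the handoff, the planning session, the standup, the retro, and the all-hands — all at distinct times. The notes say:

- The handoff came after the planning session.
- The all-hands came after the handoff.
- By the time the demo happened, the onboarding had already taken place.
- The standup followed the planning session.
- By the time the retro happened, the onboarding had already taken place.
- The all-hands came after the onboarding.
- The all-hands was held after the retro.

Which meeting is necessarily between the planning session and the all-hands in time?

the handoff

Tracing the constraints gives the planning session → the handoff → the all-hands, so the handoff sits after the planning session and before the all-hands.
No other meeting is forced both after the planning session and before the all-hands.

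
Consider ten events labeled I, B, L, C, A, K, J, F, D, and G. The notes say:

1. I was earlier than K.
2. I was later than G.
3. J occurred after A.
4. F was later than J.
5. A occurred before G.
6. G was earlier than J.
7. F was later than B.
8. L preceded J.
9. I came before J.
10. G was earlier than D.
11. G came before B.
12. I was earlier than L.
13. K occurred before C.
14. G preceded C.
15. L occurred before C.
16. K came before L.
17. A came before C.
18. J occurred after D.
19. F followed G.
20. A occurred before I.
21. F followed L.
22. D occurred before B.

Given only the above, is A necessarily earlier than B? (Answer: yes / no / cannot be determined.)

yes

Chain the constraints: A → G → B. Each link is directly stated, so A comes before B.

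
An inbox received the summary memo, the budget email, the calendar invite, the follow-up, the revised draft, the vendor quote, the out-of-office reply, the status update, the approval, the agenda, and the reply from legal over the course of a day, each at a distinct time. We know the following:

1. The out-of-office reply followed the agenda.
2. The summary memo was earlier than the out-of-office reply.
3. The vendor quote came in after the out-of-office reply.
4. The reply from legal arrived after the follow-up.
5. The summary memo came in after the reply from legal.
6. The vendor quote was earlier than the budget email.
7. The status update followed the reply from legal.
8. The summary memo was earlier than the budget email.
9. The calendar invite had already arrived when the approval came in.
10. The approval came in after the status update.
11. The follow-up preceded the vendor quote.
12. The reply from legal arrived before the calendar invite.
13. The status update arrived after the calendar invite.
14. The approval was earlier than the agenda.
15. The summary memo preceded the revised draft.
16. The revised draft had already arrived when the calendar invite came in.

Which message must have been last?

Every other message has a chain of constraints placing it before the budget email, so the budget email is last.

the budget email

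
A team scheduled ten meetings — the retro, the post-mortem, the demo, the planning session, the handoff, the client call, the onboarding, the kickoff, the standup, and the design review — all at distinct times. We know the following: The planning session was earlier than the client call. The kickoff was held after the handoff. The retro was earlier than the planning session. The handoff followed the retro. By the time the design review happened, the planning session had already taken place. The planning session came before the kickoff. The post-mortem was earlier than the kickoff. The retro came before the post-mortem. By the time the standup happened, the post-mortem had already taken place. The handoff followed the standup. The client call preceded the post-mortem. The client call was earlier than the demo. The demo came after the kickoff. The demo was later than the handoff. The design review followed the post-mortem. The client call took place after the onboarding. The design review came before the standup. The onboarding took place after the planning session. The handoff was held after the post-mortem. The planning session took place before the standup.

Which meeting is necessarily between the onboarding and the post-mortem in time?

Tracing the constraints gives the onboarding → the client call → the post-mortem, so the client call sits after the onboarding and before the post-mortem.
No other meeting is forced both after the onboarding and before the post-mortem.

the client call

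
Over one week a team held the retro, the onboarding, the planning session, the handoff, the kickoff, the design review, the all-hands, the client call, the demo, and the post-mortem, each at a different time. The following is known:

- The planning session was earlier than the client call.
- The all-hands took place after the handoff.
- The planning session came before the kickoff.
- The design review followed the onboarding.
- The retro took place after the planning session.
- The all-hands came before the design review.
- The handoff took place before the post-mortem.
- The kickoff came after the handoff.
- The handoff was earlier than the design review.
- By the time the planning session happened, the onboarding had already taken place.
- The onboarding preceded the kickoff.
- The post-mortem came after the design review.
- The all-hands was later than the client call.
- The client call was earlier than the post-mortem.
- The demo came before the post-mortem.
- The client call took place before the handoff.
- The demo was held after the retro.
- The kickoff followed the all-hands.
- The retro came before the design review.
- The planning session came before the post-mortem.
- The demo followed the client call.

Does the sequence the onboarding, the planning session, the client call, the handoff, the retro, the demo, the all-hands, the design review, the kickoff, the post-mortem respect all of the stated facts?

Check each stated constraint against the proposed order — e.g. the planning session is ahead of the post-mortem; the onboarding is ahead of the kickoff. Every pair is in the required order; nothing is violated.

yes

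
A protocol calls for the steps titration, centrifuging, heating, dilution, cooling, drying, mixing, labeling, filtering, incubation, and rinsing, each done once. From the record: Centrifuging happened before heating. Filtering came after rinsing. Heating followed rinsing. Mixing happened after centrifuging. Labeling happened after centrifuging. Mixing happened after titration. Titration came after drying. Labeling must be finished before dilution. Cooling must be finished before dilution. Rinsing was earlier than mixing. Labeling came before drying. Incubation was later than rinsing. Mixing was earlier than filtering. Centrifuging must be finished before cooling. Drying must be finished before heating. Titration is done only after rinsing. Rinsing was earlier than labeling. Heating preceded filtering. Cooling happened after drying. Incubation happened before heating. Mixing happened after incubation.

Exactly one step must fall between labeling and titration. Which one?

Tracing the constraints gives labeling → drying → titration, so drying sits after labeling and before titration.
No other step is forced both after labeling and before titration.

drying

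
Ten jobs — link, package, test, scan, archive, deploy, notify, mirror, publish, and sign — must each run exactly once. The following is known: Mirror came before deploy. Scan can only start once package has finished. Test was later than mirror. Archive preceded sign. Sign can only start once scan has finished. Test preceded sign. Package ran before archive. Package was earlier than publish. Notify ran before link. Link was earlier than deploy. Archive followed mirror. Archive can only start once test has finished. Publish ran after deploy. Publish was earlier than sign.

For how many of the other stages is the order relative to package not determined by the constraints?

5

Forced after package: archive, publish, scan, and sign.
That leaves deploy, link, mirror, notify, and test with no forced order relative to package — 5.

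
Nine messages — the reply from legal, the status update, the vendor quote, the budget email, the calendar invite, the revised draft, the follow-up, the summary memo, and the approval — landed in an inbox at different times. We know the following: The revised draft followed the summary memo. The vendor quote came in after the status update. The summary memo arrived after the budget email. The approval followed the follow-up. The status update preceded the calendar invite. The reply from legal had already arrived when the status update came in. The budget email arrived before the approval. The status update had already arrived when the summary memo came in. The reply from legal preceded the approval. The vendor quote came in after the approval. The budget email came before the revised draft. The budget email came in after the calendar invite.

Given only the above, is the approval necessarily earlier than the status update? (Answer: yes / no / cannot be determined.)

Tracing the constraints gives the status update → the calendar invite → the budget email → the approval, so the status update must come before the approval.
That means the approval cannot be before the status update.

no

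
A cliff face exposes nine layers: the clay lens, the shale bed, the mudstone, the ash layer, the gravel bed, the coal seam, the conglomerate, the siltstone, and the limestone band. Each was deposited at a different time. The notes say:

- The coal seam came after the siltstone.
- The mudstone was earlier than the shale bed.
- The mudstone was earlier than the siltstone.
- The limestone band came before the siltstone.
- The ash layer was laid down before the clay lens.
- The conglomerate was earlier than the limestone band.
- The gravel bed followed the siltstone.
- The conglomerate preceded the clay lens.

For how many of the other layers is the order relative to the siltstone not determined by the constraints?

3

Forced before the siltstone: the conglomerate, the limestone band, and the mudstone; forced after the siltstone: the coal seam and the gravel bed.
That leaves the ash layer, the clay lens, and the shale bed with no forced order relative to the siltstone — 3.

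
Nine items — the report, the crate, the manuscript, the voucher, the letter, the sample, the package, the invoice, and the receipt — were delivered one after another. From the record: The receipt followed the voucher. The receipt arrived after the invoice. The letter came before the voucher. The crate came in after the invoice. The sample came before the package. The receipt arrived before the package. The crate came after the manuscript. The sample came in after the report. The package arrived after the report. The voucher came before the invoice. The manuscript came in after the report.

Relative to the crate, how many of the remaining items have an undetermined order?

Forced before the crate: the invoice, the letter, the manuscript, the report, and the voucher.
That leaves the package, the receipt, and the sample with no forced order relative to the crate — 3.

3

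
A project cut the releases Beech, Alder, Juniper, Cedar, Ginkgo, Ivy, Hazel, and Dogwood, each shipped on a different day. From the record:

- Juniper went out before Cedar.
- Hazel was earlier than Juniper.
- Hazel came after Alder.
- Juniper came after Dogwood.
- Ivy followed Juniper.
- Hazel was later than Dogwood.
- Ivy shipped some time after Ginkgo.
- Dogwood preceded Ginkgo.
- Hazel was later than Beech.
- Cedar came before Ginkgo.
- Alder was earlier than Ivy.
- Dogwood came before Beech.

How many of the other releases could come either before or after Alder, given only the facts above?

Forced after Alder: Cedar, Ginkgo, Hazel, Ivy, and Juniper.
That leaves Beech and Dogwood with no forced order relative to Alder — 2.

2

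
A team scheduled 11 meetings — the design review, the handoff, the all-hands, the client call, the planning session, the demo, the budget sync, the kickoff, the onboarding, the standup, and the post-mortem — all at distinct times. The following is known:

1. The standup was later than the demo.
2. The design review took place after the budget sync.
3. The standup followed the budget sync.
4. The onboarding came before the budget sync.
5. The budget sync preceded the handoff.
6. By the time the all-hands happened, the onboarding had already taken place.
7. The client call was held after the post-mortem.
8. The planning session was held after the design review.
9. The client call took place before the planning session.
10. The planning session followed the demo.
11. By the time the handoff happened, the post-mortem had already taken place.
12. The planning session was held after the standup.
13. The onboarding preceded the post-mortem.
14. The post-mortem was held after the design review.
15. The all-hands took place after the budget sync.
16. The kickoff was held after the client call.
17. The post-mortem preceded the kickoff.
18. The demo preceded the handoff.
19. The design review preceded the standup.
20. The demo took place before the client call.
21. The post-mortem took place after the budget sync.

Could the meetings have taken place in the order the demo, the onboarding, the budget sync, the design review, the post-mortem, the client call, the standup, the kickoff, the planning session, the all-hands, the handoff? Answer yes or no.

Check each stated constraint against the proposed order — e.g. the demo is ahead of the planning session; the demo is ahead of the handoff. Every pair is in the required order; nothing is violated.

yes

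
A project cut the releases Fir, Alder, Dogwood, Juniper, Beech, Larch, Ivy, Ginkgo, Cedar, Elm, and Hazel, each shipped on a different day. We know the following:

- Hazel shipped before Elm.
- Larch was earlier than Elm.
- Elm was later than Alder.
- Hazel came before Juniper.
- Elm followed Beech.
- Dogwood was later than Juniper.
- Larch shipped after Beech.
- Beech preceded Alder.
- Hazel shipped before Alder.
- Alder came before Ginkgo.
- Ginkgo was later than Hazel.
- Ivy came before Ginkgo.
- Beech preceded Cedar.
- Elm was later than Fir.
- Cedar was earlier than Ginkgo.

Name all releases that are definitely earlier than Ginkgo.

Alder, Beech, Cedar, Hazel, Ivy

Directly stated before Ginkgo: Alder, Cedar, Hazel, and Ivy.
Beech reaches Ginkgo via Beech → Alder → Ginkgo.
No chain forces Fir (or any of the others) ahead of Ginkgo.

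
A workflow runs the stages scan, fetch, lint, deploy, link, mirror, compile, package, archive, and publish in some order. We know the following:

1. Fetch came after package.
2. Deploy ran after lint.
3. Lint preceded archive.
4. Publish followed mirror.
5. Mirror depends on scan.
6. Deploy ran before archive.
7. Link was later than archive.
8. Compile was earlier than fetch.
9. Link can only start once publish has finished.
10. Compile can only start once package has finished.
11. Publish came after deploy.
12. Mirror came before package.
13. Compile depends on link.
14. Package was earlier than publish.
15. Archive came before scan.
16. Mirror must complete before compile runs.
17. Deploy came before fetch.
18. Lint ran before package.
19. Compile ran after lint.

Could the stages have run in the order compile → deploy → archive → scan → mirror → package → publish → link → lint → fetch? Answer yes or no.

no

The constraints require lint before package, but in the proposed sequence package appears ahead of lint. That one violation is enough.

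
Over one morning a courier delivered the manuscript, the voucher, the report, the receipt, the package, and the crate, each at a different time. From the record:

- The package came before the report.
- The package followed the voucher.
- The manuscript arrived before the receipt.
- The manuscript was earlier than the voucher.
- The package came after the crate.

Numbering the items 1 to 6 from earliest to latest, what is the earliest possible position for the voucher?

The manuscript must come before the voucher — 1 forced predecessor.
Nothing else is forced ahead of the voucher, so its earliest slot is position 1 + 1 = 2.

2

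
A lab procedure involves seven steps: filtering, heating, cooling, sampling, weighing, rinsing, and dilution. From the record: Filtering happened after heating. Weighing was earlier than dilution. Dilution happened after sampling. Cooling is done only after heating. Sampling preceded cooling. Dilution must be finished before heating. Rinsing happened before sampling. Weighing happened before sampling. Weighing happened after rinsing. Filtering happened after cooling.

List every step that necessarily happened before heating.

Directly stated before heating: dilution.
Rinsing reaches heating via rinsing → weighing → dilution → heating.
Sampling reaches heating via sampling → dilution → heating.
Weighing reaches heating via weighing → dilution → heating.

dilution, rinsing, sampling, weighing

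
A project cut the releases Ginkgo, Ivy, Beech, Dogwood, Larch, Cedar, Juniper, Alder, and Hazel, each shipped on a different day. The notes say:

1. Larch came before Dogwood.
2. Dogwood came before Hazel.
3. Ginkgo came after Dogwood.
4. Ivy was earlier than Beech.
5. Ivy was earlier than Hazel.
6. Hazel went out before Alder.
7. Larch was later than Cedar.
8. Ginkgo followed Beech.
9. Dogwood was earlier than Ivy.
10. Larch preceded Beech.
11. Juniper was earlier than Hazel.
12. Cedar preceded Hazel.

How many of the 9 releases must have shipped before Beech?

4

Directly stated before Beech: Ivy and Larch.
Cedar reaches Beech via Cedar → Larch → Beech.
Dogwood reaches Beech via Dogwood → Ivy → Beech.
No chain forces Hazel (or any of the others) ahead of Beech.
That's Cedar, Dogwood, Ivy, and Larch — 4 in all.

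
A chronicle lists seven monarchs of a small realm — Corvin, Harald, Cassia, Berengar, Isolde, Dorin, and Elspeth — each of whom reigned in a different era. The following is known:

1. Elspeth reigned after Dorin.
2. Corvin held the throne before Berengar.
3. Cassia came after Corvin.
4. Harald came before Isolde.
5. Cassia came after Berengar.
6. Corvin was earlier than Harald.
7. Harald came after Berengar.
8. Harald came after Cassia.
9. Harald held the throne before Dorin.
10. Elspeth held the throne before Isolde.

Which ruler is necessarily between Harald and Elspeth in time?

Dorin

Tracing the constraints gives Harald → Dorin → Elspeth, so Dorin sits after Harald and before Elspeth.
No other ruler is forced both after Harald and before Elspeth.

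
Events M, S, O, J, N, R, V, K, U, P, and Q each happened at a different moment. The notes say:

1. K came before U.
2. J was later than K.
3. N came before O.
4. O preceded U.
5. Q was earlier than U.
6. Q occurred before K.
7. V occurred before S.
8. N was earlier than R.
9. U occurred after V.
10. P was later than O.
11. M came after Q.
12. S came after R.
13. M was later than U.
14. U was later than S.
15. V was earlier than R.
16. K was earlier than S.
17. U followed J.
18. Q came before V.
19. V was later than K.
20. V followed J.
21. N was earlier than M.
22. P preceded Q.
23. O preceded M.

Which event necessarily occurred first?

N has a chain of constraints placing it before every other event, so N must be first.

N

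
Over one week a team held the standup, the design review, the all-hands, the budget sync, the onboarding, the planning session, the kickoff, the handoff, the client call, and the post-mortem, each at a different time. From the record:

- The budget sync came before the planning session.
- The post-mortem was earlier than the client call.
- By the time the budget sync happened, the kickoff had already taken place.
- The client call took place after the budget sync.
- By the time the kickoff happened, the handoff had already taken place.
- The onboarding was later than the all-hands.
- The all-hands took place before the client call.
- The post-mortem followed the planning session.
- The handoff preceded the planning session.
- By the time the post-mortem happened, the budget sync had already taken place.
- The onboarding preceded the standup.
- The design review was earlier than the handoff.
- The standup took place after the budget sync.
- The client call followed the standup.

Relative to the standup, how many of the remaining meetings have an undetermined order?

2

Forced before the standup: the all-hands, the budget sync, the design review, the handoff, the kickoff, and the onboarding; forced after the standup: the client call.
That leaves the planning session and the post-mortem with no forced order relative to the standup — 2.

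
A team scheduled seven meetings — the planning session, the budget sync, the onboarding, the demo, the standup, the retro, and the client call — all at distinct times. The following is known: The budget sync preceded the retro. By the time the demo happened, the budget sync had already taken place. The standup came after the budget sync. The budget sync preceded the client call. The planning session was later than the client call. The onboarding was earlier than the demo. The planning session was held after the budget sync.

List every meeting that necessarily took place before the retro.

the budget sync

Directly stated before the retro: the budget sync.
No chain forces the demo (or any of the others) ahead of the retro.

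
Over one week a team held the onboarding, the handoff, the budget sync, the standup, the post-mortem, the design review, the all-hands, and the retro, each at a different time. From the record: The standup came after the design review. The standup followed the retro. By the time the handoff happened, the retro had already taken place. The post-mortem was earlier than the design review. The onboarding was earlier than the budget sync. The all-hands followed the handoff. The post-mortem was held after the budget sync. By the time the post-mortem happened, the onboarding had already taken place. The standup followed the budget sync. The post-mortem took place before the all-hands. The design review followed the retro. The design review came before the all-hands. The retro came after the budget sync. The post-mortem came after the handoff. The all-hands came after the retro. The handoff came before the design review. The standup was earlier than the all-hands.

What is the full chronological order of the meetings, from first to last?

the onboarding, the budget sync, the retro, the handoff, the post-mortem, the design review, the standup, the all-hands

The constraints fix every adjacent pair, so only one ordering works:
the onboarding → the budget sync → the retro → the handoff → the post-mortem → the design review → the standup → the all-hands.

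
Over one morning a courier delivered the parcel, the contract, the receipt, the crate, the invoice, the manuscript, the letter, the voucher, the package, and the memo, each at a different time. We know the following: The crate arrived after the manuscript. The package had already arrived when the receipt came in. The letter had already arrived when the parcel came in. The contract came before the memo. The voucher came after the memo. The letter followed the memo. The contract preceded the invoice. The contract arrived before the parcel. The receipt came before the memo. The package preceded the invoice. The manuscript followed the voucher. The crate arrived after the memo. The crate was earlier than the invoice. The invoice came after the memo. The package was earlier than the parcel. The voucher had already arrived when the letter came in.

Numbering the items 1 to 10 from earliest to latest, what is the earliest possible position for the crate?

7

The contract, the manuscript, the memo, the package, the receipt, and the voucher must all come before the crate — 6 forced predecessors.
Nothing else is forced ahead of the crate, so its earliest slot is position 6 + 1 = 7.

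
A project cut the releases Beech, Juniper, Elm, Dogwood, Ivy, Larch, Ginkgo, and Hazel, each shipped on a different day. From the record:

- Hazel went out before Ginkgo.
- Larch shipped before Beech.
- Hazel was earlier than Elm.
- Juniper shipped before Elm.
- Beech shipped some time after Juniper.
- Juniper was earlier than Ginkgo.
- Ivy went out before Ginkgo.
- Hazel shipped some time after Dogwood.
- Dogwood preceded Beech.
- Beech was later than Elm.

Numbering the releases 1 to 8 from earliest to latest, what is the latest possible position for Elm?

Elm must come before Beech — 1 release forced after it.
Everything else can be placed before Elm in some valid order, so Elm can sit as late as position 8 − 1 = 7.

7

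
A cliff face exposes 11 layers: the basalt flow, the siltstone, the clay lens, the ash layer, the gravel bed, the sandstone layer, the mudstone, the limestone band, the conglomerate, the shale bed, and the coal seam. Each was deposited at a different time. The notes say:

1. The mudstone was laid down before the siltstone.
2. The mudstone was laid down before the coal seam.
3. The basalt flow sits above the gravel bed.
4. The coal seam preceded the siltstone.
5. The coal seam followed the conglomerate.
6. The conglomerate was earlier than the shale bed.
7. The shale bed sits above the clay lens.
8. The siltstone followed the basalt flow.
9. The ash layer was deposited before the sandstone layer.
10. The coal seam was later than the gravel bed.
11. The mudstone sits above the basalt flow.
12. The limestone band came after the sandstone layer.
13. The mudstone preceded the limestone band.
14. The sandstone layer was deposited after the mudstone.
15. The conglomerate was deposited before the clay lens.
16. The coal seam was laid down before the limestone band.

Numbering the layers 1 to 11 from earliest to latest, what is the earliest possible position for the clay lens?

The conglomerate must come before the clay lens — 1 forced predecessor.
Nothing else is forced ahead of the clay lens, so its earliest slot is position 1 + 1 = 2.

2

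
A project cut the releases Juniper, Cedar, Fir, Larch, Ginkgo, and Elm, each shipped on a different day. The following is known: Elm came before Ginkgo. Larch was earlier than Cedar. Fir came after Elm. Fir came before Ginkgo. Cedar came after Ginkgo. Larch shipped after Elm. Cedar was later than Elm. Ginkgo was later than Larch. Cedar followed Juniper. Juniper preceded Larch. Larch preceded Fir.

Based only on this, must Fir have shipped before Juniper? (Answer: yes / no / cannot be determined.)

Tracing the constraints gives Juniper → Larch → Fir, so Juniper must come before Fir.
That means Fir cannot be before Juniper.

no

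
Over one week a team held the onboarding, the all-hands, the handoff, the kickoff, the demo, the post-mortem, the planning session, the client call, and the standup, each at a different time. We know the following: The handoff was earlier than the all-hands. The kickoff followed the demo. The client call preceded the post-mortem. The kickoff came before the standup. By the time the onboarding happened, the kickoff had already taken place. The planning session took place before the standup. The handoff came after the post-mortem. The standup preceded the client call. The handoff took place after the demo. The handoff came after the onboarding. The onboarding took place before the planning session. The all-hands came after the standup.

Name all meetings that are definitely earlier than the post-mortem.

the client call, the demo, the kickoff, the onboarding, the planning session, the standup

Directly stated before the post-mortem: the client call.
The demo reaches the post-mortem via the demo → the kickoff → the standup → the client call → the post-mortem.
The kickoff reaches the post-mortem via the kickoff → the standup → the client call → the post-mortem.
The onboarding reaches the post-mortem via the onboarding → the planning session → the standup → the client call → the post-mortem.
Likewise the planning session and the standup each reach the post-mortem by chaining the stated constraints.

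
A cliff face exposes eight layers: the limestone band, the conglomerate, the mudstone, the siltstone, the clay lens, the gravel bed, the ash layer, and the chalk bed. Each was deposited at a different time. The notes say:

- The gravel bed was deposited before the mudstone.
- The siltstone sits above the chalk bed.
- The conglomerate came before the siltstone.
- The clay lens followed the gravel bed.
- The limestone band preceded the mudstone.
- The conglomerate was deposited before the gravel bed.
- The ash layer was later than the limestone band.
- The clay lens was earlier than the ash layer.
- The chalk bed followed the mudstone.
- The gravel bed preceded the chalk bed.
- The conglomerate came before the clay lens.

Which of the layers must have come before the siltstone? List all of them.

Directly stated before the siltstone: the chalk bed and the conglomerate.
The gravel bed reaches the siltstone via the gravel bed → the chalk bed → the siltstone.
The limestone band reaches the siltstone via the limestone band → the mudstone → the chalk bed → the siltstone.
The mudstone reaches the siltstone via the mudstone → the chalk bed → the siltstone.
No chain forces the clay lens (or any of the others) ahead of the siltstone.

the chalk bed, the conglomerate, the gravel bed, the limestone band, the mudstone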